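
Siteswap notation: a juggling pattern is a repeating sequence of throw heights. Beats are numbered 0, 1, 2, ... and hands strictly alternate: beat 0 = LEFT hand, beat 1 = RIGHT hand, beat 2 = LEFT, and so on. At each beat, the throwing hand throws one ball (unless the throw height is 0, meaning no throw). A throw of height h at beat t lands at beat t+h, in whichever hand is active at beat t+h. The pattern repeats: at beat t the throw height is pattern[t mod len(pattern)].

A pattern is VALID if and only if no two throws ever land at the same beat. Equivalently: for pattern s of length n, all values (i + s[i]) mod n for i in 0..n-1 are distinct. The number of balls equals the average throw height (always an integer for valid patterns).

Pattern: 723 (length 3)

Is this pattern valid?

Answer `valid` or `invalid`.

i=0: (i + s[i]) mod n = (0 + 7) mod 3 = 1
i=1: (i + s[i]) mod n = (1 + 2) mod 3 = 0
i=2: (i + s[i]) mod n = (2 + 3) mod 3 = 2
Residues: [1, 0, 2], distinct: True

Answer: valid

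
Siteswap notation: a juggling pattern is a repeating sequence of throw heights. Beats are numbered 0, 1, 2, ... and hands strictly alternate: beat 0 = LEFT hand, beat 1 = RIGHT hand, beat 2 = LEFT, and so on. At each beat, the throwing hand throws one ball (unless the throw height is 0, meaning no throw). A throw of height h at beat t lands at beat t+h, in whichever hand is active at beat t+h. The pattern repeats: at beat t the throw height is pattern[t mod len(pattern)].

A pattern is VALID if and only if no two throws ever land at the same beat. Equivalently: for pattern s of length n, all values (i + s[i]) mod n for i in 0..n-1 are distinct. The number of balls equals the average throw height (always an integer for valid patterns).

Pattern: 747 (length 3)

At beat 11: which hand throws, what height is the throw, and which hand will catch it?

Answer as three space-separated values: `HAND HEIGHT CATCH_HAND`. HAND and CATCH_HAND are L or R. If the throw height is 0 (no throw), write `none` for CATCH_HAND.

Beat 11: 11 mod 2 = 1, so hand = R
Throw height = pattern[11 mod 3] = pattern[2] = 7
Lands at beat 11+7=18, 18 mod 2 = 0, so catch hand = L

Answer: R 7 L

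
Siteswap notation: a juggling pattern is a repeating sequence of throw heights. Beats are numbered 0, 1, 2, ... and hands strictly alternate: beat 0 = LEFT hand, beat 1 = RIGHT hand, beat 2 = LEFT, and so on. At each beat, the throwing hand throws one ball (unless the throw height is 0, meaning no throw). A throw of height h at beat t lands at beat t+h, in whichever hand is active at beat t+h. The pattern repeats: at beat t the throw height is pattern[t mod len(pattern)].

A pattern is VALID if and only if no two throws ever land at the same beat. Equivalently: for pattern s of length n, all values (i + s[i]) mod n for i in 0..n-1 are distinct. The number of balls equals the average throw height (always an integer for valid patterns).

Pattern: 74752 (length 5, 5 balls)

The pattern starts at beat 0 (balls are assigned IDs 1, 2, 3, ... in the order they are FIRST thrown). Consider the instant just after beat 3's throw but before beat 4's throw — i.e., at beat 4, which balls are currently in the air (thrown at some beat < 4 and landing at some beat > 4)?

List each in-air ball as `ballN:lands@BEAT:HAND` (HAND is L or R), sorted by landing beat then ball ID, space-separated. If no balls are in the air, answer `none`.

Beat 0 (L): throw ball1 h=7 -> lands@7:R; in-air after throw: [b1@7:R]
Beat 1 (R): throw ball2 h=4 -> lands@5:R; in-air after throw: [b2@5:R b1@7:R]
Beat 2 (L): throw ball3 h=7 -> lands@9:R; in-air after throw: [b2@5:R b1@7:R b3@9:R]
Beat 3 (R): throw ball4 h=5 -> lands@8:L; in-air after throw: [b2@5:R b1@7:R b4@8:L b3@9:R]
Beat 4 (L): throw ball5 h=2 -> lands@6:L; in-air after throw: [b2@5:R b5@6:L b1@7:R b4@8:L b3@9:R]

Answer: ball2:lands@5:R ball1:lands@7:R ball4:lands@8:L ball3:lands@9:R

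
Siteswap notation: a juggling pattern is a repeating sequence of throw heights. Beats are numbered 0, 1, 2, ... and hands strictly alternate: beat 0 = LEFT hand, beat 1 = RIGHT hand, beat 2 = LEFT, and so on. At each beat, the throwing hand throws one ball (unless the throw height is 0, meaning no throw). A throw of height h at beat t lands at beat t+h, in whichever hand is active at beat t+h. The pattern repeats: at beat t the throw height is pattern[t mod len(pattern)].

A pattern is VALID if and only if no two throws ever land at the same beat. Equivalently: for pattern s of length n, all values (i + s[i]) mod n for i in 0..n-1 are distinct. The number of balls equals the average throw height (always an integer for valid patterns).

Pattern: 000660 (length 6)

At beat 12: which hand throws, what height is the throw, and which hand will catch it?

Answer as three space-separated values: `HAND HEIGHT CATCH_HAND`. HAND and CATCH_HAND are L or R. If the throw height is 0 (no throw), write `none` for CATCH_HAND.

Answer: L 0 none

Derivation:
Beat 12: 12 mod 2 = 0, so hand = L
Throw height = pattern[12 mod 6] = pattern[0] = 0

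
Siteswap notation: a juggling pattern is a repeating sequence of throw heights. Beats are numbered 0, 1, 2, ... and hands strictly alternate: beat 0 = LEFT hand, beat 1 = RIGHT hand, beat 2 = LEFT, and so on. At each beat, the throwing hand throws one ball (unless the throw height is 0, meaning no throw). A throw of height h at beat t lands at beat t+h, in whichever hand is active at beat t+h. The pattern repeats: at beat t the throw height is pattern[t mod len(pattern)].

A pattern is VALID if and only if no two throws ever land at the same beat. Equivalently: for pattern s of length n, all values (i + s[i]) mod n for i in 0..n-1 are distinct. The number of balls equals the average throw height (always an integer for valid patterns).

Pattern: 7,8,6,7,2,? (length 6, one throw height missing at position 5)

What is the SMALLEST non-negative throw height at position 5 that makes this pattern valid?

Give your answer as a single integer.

Answer: 0

Derivation:
i=0: (0 + 7) mod 6 = 1
i=1: (1 + 8) mod 6 = 3
i=2: (2 + 6) mod 6 = 2
i=3: (3 + 7) mod 6 = 4
i=4: (4 + 2) mod 6 = 0
i=5: s[i]=? (unknown)
Known residues: [0, 1, 2, 3, 4]; need a permutation of 0..5, so missing residue r = 5
Need (5 + s) mod 6 = 5; smallest s = (5 - 5) mod 6 = 0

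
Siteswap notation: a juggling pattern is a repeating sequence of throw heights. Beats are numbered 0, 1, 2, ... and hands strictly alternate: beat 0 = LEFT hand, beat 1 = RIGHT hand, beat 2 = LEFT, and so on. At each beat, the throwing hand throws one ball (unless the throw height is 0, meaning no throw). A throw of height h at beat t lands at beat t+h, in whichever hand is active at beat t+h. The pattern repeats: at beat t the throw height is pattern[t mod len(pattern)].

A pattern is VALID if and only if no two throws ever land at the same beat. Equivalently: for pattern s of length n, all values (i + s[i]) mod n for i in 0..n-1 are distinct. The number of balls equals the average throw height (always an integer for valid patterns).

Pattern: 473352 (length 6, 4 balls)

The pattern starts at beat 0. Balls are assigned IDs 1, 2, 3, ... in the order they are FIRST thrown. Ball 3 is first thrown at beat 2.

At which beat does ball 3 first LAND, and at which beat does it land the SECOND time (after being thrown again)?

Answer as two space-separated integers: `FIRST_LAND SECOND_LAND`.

Beat 0 (L): throw ball1 h=4 -> lands@4:L; in-air after throw: [b1@4:L]
Beat 1 (R): throw ball2 h=7 -> lands@8:L; in-air after throw: [b1@4:L b2@8:L]
Beat 2 (L): throw ball3 h=3 -> lands@5:R; in-air after throw: [b1@4:L b3@5:R b2@8:L]
Beat 3 (R): throw ball4 h=3 -> lands@6:L; in-air after throw: [b1@4:L b3@5:R b4@6:L b2@8:L]
Beat 4 (L): throw ball1 h=5 -> lands@9:R; in-air after throw: [b3@5:R b4@6:L b2@8:L b1@9:R]
Beat 5 (R): throw ball3 h=2 -> lands@7:R; in-air after throw: [b4@6:L b3@7:R b2@8:L b1@9:R]
Beat 6 (L): throw ball4 h=4 -> lands@10:L; in-air after throw: [b3@7:R b2@8:L b1@9:R b4@10:L]
Beat 7 (R): throw ball3 h=7 -> lands@14:L; in-air after throw: [b2@8:L b1@9:R b4@10:L b3@14:L]
Ball 3: thrown@2 h=3 -> first land @5; rethrown@5 h=2 -> second land @7

Answer: 5 7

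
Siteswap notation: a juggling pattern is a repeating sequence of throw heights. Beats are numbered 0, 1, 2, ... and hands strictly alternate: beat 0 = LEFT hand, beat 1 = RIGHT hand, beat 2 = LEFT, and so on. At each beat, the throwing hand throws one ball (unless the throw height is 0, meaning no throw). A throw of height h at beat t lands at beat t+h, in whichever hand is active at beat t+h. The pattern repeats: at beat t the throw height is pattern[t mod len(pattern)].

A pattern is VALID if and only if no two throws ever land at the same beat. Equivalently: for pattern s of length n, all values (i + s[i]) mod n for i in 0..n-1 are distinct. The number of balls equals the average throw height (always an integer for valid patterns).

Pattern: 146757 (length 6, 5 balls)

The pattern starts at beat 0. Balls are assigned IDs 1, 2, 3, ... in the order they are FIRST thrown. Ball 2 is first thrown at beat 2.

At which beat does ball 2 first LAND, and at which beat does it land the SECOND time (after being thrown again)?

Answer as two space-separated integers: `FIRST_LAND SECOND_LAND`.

Answer: 8 14

Derivation:
Beat 0 (L): throw ball1 h=1 -> lands@1:R; in-air after throw: [b1@1:R]
Beat 1 (R): throw ball1 h=4 -> lands@5:R; in-air after throw: [b1@5:R]
Beat 2 (L): throw ball2 h=6 -> lands@8:L; in-air after throw: [b1@5:R b2@8:L]
Beat 3 (R): throw ball3 h=7 -> lands@10:L; in-air after throw: [b1@5:R b2@8:L b3@10:L]
Beat 4 (L): throw ball4 h=5 -> lands@9:R; in-air after throw: [b1@5:R b2@8:L b4@9:R b3@10:L]
Beat 5 (R): throw ball1 h=7 -> lands@12:L; in-air after throw: [b2@8:L b4@9:R b3@10:L b1@12:L]
Beat 6 (L): throw ball5 h=1 -> lands@7:R; in-air after throw: [b5@7:R b2@8:L b4@9:R b3@10:L b1@12:L]
Beat 7 (R): throw ball5 h=4 -> lands@11:R; in-air after throw: [b2@8:L b4@9:R b3@10:L b5@11:R b1@12:L]
Beat 8 (L): throw ball2 h=6 -> lands@14:L; in-air after throw: [b4@9:R b3@10:L b5@11:R b1@12:L b2@14:L]
Beat 9 (R): throw ball4 h=7 -> lands@16:L; in-air after throw: [b3@10:L b5@11:R b1@12:L b2@14:L b4@16:L]
Beat 10 (L): throw ball3 h=5 -> lands@15:R; in-air after throw: [b5@11:R b1@12:L b2@14:L b3@15:R b4@16:L]
Beat 11 (R): throw ball5 h=7 -> lands@18:L; in-air after throw: [b1@12:L b2@14:L b3@15:R b4@16:L b5@18:L]
Ball 2: thrown@2 h=6 -> first land @8; rethrown@8 h=6 -> second land @14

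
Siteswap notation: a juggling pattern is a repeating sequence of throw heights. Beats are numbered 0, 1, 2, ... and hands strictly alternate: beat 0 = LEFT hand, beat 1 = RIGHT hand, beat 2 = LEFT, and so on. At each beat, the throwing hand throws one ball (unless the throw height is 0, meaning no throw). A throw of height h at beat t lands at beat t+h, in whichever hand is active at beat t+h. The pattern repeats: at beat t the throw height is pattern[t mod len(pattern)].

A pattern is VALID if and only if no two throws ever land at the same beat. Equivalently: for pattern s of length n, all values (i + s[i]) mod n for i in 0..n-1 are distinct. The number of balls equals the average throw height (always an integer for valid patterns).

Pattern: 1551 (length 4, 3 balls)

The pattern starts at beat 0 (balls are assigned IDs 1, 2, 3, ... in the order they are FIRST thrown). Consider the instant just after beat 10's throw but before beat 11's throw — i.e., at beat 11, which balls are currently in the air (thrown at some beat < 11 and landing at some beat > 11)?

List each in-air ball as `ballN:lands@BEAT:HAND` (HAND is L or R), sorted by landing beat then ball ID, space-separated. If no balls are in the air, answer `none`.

Answer: ball2:lands@14:L ball3:lands@15:R

Derivation:
Beat 0 (L): throw ball1 h=1 -> lands@1:R; in-air after throw: [b1@1:R]
Beat 1 (R): throw ball1 h=5 -> lands@6:L; in-air after throw: [b1@6:L]
Beat 2 (L): throw ball2 h=5 -> lands@7:R; in-air after throw: [b1@6:L b2@7:R]
Beat 3 (R): throw ball3 h=1 -> lands@4:L; in-air after throw: [b3@4:L b1@6:L b2@7:R]
Beat 4 (L): throw ball3 h=1 -> lands@5:R; in-air after throw: [b3@5:R b1@6:L b2@7:R]
Beat 5 (R): throw ball3 h=5 -> lands@10:L; in-air after throw: [b1@6:L b2@7:R b3@10:L]
Beat 6 (L): throw ball1 h=5 -> lands@11:R; in-air after throw: [b2@7:R b3@10:L b1@11:R]
Beat 7 (R): throw ball2 h=1 -> lands@8:L; in-air after throw: [b2@8:L b3@10:L b1@11:R]
Beat 8 (L): throw ball2 h=1 -> lands@9:R; in-air after throw: [b2@9:R b3@10:L b1@11:R]
Beat 9 (R): throw ball2 h=5 -> lands@14:L; in-air after throw: [b3@10:L b1@11:R b2@14:L]
Beat 10 (L): throw ball3 h=5 -> lands@15:R; in-air after throw: [b1@11:R b2@14:L b3@15:R]
Beat 11 (R): throw ball1 h=1 -> lands@12:L; in-air after throw: [b1@12:L b2@14:L b3@15:R]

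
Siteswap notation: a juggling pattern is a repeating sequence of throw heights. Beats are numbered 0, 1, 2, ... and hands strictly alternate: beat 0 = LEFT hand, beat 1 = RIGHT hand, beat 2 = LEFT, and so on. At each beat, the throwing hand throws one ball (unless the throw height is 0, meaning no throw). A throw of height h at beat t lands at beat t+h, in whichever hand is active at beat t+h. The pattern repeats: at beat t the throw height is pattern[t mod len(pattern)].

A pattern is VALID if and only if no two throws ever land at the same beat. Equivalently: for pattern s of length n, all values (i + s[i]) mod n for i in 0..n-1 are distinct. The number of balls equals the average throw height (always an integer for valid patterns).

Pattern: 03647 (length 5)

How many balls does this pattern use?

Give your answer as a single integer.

Pattern = [0, 3, 6, 4, 7], length n = 5
  position 0: throw height = 0, running sum = 0
  position 1: throw height = 3, running sum = 3
  position 2: throw height = 6, running sum = 9
  position 3: throw height = 4, running sum = 13
  position 4: throw height = 7, running sum = 20
Total sum = 20; balls = sum / n = 20 / 5 = 4

Answer: 4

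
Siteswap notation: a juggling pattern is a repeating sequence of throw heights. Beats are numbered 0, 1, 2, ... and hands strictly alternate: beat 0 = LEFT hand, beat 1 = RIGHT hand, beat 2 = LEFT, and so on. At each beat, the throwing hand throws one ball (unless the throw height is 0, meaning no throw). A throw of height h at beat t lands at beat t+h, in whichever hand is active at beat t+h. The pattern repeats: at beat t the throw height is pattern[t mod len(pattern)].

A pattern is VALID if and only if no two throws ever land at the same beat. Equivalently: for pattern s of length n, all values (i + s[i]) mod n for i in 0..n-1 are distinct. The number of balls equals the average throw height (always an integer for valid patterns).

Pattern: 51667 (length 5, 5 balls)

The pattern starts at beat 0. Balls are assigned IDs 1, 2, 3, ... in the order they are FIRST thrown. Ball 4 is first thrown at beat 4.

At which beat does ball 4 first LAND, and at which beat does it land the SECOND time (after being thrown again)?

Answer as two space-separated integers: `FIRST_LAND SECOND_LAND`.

Beat 0 (L): throw ball1 h=5 -> lands@5:R; in-air after throw: [b1@5:R]
Beat 1 (R): throw ball2 h=1 -> lands@2:L; in-air after throw: [b2@2:L b1@5:R]
Beat 2 (L): throw ball2 h=6 -> lands@8:L; in-air after throw: [b1@5:R b2@8:L]
Beat 3 (R): throw ball3 h=6 -> lands@9:R; in-air after throw: [b1@5:R b2@8:L b3@9:R]
Beat 4 (L): throw ball4 h=7 -> lands@11:R; in-air after throw: [b1@5:R b2@8:L b3@9:R b4@11:R]
Beat 5 (R): throw ball1 h=5 -> lands@10:L; in-air after throw: [b2@8:L b3@9:R b1@10:L b4@11:R]
Beat 6 (L): throw ball5 h=1 -> lands@7:R; in-air after throw: [b5@7:R b2@8:L b3@9:R b1@10:L b4@11:R]
Beat 7 (R): throw ball5 h=6 -> lands@13:R; in-air after throw: [b2@8:L b3@9:R b1@10:L b4@11:R b5@13:R]
Beat 8 (L): throw ball2 h=6 -> lands@14:L; in-air after throw: [b3@9:R b1@10:L b4@11:R b5@13:R b2@14:L]
Beat 9 (R): throw ball3 h=7 -> lands@16:L; in-air after throw: [b1@10:L b4@11:R b5@13:R b2@14:L b3@16:L]
Beat 10 (L): throw ball1 h=5 -> lands@15:R; in-air after throw: [b4@11:R b5@13:R b2@14:L b1@15:R b3@16:L]
Beat 11 (R): throw ball4 h=1 -> lands@12:L; in-air after throw: [b4@12:L b5@13:R b2@14:L b1@15:R b3@16:L]
Beat 12 (L): throw ball4 h=6 -> lands@18:L; in-air after throw: [b5@13:R b2@14:L b1@15:R b3@16:L b4@18:L]
Ball 4: thrown@4 h=7 -> first land @11; rethrown@11 h=1 -> second land @12

Answer: 11 12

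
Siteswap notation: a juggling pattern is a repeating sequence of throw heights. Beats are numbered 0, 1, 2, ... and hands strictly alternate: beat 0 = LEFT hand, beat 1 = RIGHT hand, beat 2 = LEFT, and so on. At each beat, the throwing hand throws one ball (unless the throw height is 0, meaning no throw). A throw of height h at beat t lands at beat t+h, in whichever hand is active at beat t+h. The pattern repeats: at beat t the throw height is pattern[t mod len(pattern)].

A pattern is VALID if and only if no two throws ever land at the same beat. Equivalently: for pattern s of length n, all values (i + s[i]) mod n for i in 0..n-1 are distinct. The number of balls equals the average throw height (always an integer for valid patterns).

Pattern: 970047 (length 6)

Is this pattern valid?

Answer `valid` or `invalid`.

Answer: invalid

Derivation:
i=0: (i + s[i]) mod n = (0 + 9) mod 6 = 3
i=1: (i + s[i]) mod n = (1 + 7) mod 6 = 2
i=2: (i + s[i]) mod n = (2 + 0) mod 6 = 2
i=3: (i + s[i]) mod n = (3 + 0) mod 6 = 3
i=4: (i + s[i]) mod n = (4 + 4) mod 6 = 2
i=5: (i + s[i]) mod n = (5 + 7) mod 6 = 0
Residues: [3, 2, 2, 3, 2, 0], distinct: False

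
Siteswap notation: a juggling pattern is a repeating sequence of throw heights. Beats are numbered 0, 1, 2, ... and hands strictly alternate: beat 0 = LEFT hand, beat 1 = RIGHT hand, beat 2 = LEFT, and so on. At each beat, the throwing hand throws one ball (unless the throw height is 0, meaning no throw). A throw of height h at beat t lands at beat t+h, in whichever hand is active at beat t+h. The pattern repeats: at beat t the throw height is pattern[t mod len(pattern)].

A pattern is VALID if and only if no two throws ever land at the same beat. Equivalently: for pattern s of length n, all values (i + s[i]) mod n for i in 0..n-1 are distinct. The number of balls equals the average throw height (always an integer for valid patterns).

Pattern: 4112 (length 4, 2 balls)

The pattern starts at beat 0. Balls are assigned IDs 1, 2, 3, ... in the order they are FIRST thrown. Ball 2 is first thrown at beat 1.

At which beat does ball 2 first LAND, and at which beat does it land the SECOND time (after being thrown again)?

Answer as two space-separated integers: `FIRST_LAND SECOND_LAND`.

Beat 0 (L): throw ball1 h=4 -> lands@4:L; in-air after throw: [b1@4:L]
Beat 1 (R): throw ball2 h=1 -> lands@2:L; in-air after throw: [b2@2:L b1@4:L]
Beat 2 (L): throw ball2 h=1 -> lands@3:R; in-air after throw: [b2@3:R b1@4:L]
Beat 3 (R): throw ball2 h=2 -> lands@5:R; in-air after throw: [b1@4:L b2@5:R]
Ball 2: thrown@1 h=1 -> first land @2; rethrown@2 h=1 -> second land @3

Answer: 2 3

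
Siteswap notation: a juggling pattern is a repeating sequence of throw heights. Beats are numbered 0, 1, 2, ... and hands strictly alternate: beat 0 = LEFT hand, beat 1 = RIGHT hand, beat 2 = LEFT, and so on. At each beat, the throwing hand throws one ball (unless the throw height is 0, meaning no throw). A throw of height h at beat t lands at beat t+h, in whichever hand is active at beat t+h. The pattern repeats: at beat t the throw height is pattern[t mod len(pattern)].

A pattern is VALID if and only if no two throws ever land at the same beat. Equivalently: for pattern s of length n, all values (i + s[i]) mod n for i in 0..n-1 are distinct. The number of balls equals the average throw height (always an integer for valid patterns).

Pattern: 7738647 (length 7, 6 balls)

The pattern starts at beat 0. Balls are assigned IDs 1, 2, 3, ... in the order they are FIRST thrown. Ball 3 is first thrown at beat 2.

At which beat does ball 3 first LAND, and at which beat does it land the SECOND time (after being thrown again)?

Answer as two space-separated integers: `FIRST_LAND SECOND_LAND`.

Beat 0 (L): throw ball1 h=7 -> lands@7:R; in-air after throw: [b1@7:R]
Beat 1 (R): throw ball2 h=7 -> lands@8:L; in-air after throw: [b1@7:R b2@8:L]
Beat 2 (L): throw ball3 h=3 -> lands@5:R; in-air after throw: [b3@5:R b1@7:R b2@8:L]
Beat 3 (R): throw ball4 h=8 -> lands@11:R; in-air after throw: [b3@5:R b1@7:R b2@8:L b4@11:R]
Beat 4 (L): throw ball5 h=6 -> lands@10:L; in-air after throw: [b3@5:R b1@7:R b2@8:L b5@10:L b4@11:R]
Beat 5 (R): throw ball3 h=4 -> lands@9:R; in-air after throw: [b1@7:R b2@8:L b3@9:R b5@10:L b4@11:R]
Beat 6 (L): throw ball6 h=7 -> lands@13:R; in-air after throw: [b1@7:R b2@8:L b3@9:R b5@10:L b4@11:R b6@13:R]
Beat 7 (R): throw ball1 h=7 -> lands@14:L; in-air after throw: [b2@8:L b3@9:R b5@10:L b4@11:R b6@13:R b1@14:L]
Beat 8 (L): throw ball2 h=7 -> lands@15:R; in-air after throw: [b3@9:R b5@10:L b4@11:R b6@13:R b1@14:L b2@15:R]
Beat 9 (R): throw ball3 h=3 -> lands@12:L; in-air after throw: [b5@10:L b4@11:R b3@12:L b6@13:R b1@14:L b2@15:R]
Ball 3: thrown@2 h=3 -> first land @5; rethrown@5 h=4 -> second land @9

Answer: 5 9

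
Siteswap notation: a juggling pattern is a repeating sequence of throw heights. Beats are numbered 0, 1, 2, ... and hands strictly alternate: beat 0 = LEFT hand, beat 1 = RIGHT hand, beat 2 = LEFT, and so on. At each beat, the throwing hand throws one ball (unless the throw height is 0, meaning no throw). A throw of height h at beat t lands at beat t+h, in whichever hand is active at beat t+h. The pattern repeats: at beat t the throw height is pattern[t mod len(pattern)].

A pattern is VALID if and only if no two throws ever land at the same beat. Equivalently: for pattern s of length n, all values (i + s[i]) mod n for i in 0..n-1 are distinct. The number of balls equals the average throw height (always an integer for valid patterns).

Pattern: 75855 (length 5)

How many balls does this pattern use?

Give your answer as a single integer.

Pattern = [7, 5, 8, 5, 5], length n = 5
  position 0: throw height = 7, running sum = 7
  position 1: throw height = 5, running sum = 12
  position 2: throw height = 8, running sum = 20
  position 3: throw height = 5, running sum = 25
  position 4: throw height = 5, running sum = 30
Total sum = 30; balls = sum / n = 30 / 5 = 6

Answer: 6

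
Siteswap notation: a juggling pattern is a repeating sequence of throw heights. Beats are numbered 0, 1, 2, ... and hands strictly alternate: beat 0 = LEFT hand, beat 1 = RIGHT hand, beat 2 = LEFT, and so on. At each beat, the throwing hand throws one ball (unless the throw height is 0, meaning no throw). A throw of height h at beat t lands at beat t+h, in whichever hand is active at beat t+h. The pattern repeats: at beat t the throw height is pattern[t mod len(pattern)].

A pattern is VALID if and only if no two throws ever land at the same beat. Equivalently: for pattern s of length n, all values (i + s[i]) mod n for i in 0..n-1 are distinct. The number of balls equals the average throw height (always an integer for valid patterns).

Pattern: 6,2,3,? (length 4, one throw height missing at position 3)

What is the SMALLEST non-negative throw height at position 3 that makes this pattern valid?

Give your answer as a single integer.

i=0: (0 + 6) mod 4 = 2
i=1: (1 + 2) mod 4 = 3
i=2: (2 + 3) mod 4 = 1
i=3: s[i]=? (unknown)
Known residues: [1, 2, 3]; need a permutation of 0..3, so missing residue r = 0
Need (3 + s) mod 4 = 0; smallest s = (0 - 3) mod 4 = 1

Answer: 1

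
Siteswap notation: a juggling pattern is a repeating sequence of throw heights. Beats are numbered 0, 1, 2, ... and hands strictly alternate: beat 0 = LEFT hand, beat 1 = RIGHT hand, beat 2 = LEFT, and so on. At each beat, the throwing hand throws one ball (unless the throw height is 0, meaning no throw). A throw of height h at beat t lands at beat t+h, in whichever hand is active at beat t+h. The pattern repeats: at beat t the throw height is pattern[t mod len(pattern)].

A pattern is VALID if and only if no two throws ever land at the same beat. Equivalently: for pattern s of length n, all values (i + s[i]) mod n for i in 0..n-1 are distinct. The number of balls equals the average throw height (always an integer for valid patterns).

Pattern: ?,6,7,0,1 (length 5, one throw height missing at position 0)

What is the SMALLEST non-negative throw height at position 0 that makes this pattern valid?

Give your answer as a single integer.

i=0: s[i]=? (unknown)
i=1: (1 + 6) mod 5 = 2
i=2: (2 + 7) mod 5 = 4
i=3: (3 + 0) mod 5 = 3
i=4: (4 + 1) mod 5 = 0
Known residues: [0, 2, 3, 4]; need a permutation of 0..4, so missing residue r = 1
Need (0 + s) mod 5 = 1; smallest s = (1 - 0) mod 5 = 1

Answer: 1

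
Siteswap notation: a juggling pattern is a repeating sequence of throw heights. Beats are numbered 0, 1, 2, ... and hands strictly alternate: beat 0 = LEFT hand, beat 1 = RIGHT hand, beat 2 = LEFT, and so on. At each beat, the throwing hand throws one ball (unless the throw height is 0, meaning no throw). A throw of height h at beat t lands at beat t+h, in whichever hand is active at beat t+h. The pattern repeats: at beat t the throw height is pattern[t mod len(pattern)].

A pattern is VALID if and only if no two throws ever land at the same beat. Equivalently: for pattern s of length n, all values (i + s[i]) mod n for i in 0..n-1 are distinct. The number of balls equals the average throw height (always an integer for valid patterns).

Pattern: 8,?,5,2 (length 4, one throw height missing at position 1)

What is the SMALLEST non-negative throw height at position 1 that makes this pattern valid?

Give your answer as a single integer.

Answer: 1

Derivation:
i=0: (0 + 8) mod 4 = 0
i=1: s[i]=? (unknown)
i=2: (2 + 5) mod 4 = 3
i=3: (3 + 2) mod 4 = 1
Known residues: [0, 1, 3]; need a permutation of 0..3, so missing residue r = 2
Need (1 + s) mod 4 = 2; smallest s = (2 - 1) mod 4 = 1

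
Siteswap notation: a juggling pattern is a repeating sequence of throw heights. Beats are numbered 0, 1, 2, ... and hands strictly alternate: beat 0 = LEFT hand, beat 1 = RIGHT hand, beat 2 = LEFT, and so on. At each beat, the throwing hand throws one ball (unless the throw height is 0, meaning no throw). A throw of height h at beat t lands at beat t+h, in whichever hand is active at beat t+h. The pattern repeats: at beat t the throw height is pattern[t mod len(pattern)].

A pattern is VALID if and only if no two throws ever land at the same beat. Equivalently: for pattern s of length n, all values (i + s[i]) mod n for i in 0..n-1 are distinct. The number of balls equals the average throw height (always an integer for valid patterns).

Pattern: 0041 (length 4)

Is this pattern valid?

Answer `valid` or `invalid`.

i=0: (i + s[i]) mod n = (0 + 0) mod 4 = 0
i=1: (i + s[i]) mod n = (1 + 0) mod 4 = 1
i=2: (i + s[i]) mod n = (2 + 4) mod 4 = 2
i=3: (i + s[i]) mod n = (3 + 1) mod 4 = 0
Residues: [0, 1, 2, 0], distinct: False

Answer: invalid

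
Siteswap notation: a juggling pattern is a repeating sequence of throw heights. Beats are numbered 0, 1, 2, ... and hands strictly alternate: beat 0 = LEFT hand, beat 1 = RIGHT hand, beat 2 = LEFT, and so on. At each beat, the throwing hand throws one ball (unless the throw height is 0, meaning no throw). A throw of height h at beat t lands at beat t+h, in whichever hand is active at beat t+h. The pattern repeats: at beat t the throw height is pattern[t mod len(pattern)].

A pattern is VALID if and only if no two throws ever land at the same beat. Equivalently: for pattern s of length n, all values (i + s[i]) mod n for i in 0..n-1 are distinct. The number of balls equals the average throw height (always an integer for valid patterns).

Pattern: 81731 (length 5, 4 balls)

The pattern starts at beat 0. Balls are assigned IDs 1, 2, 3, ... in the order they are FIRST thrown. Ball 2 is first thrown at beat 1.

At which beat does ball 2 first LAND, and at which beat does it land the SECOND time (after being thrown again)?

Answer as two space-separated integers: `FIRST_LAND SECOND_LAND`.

Beat 0 (L): throw ball1 h=8 -> lands@8:L; in-air after throw: [b1@8:L]
Beat 1 (R): throw ball2 h=1 -> lands@2:L; in-air after throw: [b2@2:L b1@8:L]
Beat 2 (L): throw ball2 h=7 -> lands@9:R; in-air after throw: [b1@8:L b2@9:R]
Beat 3 (R): throw ball3 h=3 -> lands@6:L; in-air after throw: [b3@6:L b1@8:L b2@9:R]
Beat 4 (L): throw ball4 h=1 -> lands@5:R; in-air after throw: [b4@5:R b3@6:L b1@8:L b2@9:R]
Beat 5 (R): throw ball4 h=8 -> lands@13:R; in-air after throw: [b3@6:L b1@8:L b2@9:R b4@13:R]
Beat 6 (L): throw ball3 h=1 -> lands@7:R; in-air after throw: [b3@7:R b1@8:L b2@9:R b4@13:R]
Beat 7 (R): throw ball3 h=7 -> lands@14:L; in-air after throw: [b1@8:L b2@9:R b4@13:R b3@14:L]
Beat 8 (L): throw ball1 h=3 -> lands@11:R; in-air after throw: [b2@9:R b1@11:R b4@13:R b3@14:L]
Beat 9 (R): throw ball2 h=1 -> lands@10:L; in-air after throw: [b2@10:L b1@11:R b4@13:R b3@14:L]
Ball 2: thrown@1 h=1 -> first land @2; rethrown@2 h=7 -> second land @9

Answer: 2 9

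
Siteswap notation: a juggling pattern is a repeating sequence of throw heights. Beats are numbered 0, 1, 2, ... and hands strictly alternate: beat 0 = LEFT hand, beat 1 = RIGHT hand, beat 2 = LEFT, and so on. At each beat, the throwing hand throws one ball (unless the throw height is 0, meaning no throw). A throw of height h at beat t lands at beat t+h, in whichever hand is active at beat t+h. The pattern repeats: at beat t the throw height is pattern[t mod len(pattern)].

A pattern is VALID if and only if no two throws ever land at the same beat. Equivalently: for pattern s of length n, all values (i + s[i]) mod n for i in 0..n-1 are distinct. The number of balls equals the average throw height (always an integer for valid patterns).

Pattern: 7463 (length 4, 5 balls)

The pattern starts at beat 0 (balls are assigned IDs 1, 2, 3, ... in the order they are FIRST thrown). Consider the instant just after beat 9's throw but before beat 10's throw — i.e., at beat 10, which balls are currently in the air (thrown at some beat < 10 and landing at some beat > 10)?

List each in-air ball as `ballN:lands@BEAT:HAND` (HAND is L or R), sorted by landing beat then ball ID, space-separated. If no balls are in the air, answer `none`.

Beat 0 (L): throw ball1 h=7 -> lands@7:R; in-air after throw: [b1@7:R]
Beat 1 (R): throw ball2 h=4 -> lands@5:R; in-air after throw: [b2@5:R b1@7:R]
Beat 2 (L): throw ball3 h=6 -> lands@8:L; in-air after throw: [b2@5:R b1@7:R b3@8:L]
Beat 3 (R): throw ball4 h=3 -> lands@6:L; in-air after throw: [b2@5:R b4@6:L b1@7:R b3@8:L]
Beat 4 (L): throw ball5 h=7 -> lands@11:R; in-air after throw: [b2@5:R b4@6:L b1@7:R b3@8:L b5@11:R]
Beat 5 (R): throw ball2 h=4 -> lands@9:R; in-air after throw: [b4@6:L b1@7:R b3@8:L b2@9:R b5@11:R]
Beat 6 (L): throw ball4 h=6 -> lands@12:L; in-air after throw: [b1@7:R b3@8:L b2@9:R b5@11:R b4@12:L]
Beat 7 (R): throw ball1 h=3 -> lands@10:L; in-air after throw: [b3@8:L b2@9:R b1@10:L b5@11:R b4@12:L]
Beat 8 (L): throw ball3 h=7 -> lands@15:R; in-air after throw: [b2@9:R b1@10:L b5@11:R b4@12:L b3@15:R]
Beat 9 (R): throw ball2 h=4 -> lands@13:R; in-air after throw: [b1@10:L b5@11:R b4@12:L b2@13:R b3@15:R]
Beat 10 (L): throw ball1 h=6 -> lands@16:L; in-air after throw: [b5@11:R b4@12:L b2@13:R b3@15:R b1@16:L]

Answer: ball5:lands@11:R ball4:lands@12:L ball2:lands@13:R ball3:lands@15:R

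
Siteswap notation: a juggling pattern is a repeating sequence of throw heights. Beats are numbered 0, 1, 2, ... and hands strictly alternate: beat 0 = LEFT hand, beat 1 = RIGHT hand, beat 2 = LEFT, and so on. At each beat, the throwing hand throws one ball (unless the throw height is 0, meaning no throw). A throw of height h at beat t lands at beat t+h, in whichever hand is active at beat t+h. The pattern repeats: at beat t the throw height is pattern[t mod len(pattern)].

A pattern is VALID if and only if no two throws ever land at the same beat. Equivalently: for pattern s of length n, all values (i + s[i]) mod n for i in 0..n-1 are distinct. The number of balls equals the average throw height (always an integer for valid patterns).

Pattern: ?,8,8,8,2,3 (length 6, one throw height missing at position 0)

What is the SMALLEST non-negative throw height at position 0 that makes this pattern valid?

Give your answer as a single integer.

i=0: s[i]=? (unknown)
i=1: (1 + 8) mod 6 = 3
i=2: (2 + 8) mod 6 = 4
i=3: (3 + 8) mod 6 = 5
i=4: (4 + 2) mod 6 = 0
i=5: (5 + 3) mod 6 = 2
Known residues: [0, 2, 3, 4, 5]; need a permutation of 0..5, so missing residue r = 1
Need (0 + s) mod 6 = 1; smallest s = (1 - 0) mod 6 = 1

Answer: 1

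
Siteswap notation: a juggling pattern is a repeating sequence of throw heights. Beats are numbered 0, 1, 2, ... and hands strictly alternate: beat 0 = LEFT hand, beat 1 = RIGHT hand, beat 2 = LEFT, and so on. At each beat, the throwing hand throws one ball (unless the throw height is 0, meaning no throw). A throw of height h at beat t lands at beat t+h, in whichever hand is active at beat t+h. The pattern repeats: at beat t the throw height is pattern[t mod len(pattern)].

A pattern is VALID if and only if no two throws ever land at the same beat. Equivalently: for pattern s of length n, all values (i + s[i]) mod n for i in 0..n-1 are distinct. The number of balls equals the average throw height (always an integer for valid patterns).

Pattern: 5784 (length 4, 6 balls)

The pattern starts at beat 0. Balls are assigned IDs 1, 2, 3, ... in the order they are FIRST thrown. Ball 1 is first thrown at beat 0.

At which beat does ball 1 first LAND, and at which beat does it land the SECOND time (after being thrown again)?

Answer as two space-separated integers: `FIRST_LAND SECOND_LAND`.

Answer: 5 12

Derivation:
Beat 0 (L): throw ball1 h=5 -> lands@5:R; in-air after throw: [b1@5:R]
Beat 1 (R): throw ball2 h=7 -> lands@8:L; in-air after throw: [b1@5:R b2@8:L]
Beat 2 (L): throw ball3 h=8 -> lands@10:L; in-air after throw: [b1@5:R b2@8:L b3@10:L]
Beat 3 (R): throw ball4 h=4 -> lands@7:R; in-air after throw: [b1@5:R b4@7:R b2@8:L b3@10:L]
Beat 4 (L): throw ball5 h=5 -> lands@9:R; in-air after throw: [b1@5:R b4@7:R b2@8:L b5@9:R b3@10:L]
Beat 5 (R): throw ball1 h=7 -> lands@12:L; in-air after throw: [b4@7:R b2@8:L b5@9:R b3@10:L b1@12:L]
Beat 6 (L): throw ball6 h=8 -> lands@14:L; in-air after throw: [b4@7:R b2@8:L b5@9:R b3@10:L b1@12:L b6@14:L]
Beat 7 (R): throw ball4 h=4 -> lands@11:R; in-air after throw: [b2@8:L b5@9:R b3@10:L b4@11:R b1@12:L b6@14:L]
Beat 8 (L): throw ball2 h=5 -> lands@13:R; in-air after throw: [b5@9:R b3@10:L b4@11:R b1@12:L b2@13:R b6@14:L]
Beat 9 (R): throw ball5 h=7 -> lands@16:L; in-air after throw: [b3@10:L b4@11:R b1@12:L b2@13:R b6@14:L b5@16:L]
Beat 10 (L): throw ball3 h=8 -> lands@18:L; in-air after throw: [b4@11:R b1@12:L b2@13:R b6@14:L b5@16:L b3@18:L]
Beat 11 (R): throw ball4 h=4 -> lands@15:R; in-air after throw: [b1@12:L b2@13:R b6@14:L b4@15:R b5@16:L b3@18:L]
Beat 12 (L): throw ball1 h=5 -> lands@17:R; in-air after throw: [b2@13:R b6@14:L b4@15:R b5@16:L b1@17:R b3@18:L]
Ball 1: thrown@0 h=5 -> first land @5; rethrown@5 h=7 -> second land @12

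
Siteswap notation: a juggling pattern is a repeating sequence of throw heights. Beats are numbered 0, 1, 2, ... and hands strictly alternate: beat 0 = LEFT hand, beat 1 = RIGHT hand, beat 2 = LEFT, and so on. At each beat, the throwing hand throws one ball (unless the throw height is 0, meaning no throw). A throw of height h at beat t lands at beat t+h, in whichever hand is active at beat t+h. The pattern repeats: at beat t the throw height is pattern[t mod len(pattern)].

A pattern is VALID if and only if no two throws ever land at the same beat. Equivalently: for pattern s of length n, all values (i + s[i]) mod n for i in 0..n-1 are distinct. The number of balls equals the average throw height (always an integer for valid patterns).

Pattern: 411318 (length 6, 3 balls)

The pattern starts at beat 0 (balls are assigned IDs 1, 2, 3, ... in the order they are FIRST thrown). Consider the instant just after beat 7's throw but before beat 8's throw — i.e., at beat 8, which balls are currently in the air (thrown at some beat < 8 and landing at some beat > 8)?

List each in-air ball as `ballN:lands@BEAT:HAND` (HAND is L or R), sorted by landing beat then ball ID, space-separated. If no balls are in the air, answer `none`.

Answer: ball2:lands@10:L ball1:lands@13:R

Derivation:
Beat 0 (L): throw ball1 h=4 -> lands@4:L; in-air after throw: [b1@4:L]
Beat 1 (R): throw ball2 h=1 -> lands@2:L; in-air after throw: [b2@2:L b1@4:L]
Beat 2 (L): throw ball2 h=1 -> lands@3:R; in-air after throw: [b2@3:R b1@4:L]
Beat 3 (R): throw ball2 h=3 -> lands@6:L; in-air after throw: [b1@4:L b2@6:L]
Beat 4 (L): throw ball1 h=1 -> lands@5:R; in-air after throw: [b1@5:R b2@6:L]
Beat 5 (R): throw ball1 h=8 -> lands@13:R; in-air after throw: [b2@6:L b1@13:R]
Beat 6 (L): throw ball2 h=4 -> lands@10:L; in-air after throw: [b2@10:L b1@13:R]
Beat 7 (R): throw ball3 h=1 -> lands@8:L; in-air after throw: [b3@8:L b2@10:L b1@13:R]
Beat 8 (L): throw ball3 h=1 -> lands@9:R; in-air after throw: [b3@9:R b2@10:L b1@13:R]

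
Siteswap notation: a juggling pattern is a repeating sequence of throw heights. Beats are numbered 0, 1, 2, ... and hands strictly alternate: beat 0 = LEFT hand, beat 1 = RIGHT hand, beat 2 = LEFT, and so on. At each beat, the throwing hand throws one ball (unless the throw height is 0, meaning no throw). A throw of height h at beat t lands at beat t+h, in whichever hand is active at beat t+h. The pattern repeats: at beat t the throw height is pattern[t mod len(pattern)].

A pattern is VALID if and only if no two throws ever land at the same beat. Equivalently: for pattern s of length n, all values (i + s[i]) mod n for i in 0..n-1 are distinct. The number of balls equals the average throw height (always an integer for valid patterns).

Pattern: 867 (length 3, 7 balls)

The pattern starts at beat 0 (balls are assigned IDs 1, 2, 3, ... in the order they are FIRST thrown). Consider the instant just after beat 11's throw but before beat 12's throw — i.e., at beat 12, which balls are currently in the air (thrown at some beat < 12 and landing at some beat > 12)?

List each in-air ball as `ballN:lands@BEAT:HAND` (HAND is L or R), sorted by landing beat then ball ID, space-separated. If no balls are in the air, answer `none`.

Beat 0 (L): throw ball1 h=8 -> lands@8:L; in-air after throw: [b1@8:L]
Beat 1 (R): throw ball2 h=6 -> lands@7:R; in-air after throw: [b2@7:R b1@8:L]
Beat 2 (L): throw ball3 h=7 -> lands@9:R; in-air after throw: [b2@7:R b1@8:L b3@9:R]
Beat 3 (R): throw ball4 h=8 -> lands@11:R; in-air after throw: [b2@7:R b1@8:L b3@9:R b4@11:R]
Beat 4 (L): throw ball5 h=6 -> lands@10:L; in-air after throw: [b2@7:R b1@8:L b3@9:R b5@10:L b4@11:R]
Beat 5 (R): throw ball6 h=7 -> lands@12:L; in-air after throw: [b2@7:R b1@8:L b3@9:R b5@10:L b4@11:R b6@12:L]
Beat 6 (L): throw ball7 h=8 -> lands@14:L; in-air after throw: [b2@7:R b1@8:L b3@9:R b5@10:L b4@11:R b6@12:L b7@14:L]
Beat 7 (R): throw ball2 h=6 -> lands@13:R; in-air after throw: [b1@8:L b3@9:R b5@10:L b4@11:R b6@12:L b2@13:R b7@14:L]
Beat 8 (L): throw ball1 h=7 -> lands@15:R; in-air after throw: [b3@9:R b5@10:L b4@11:R b6@12:L b2@13:R b7@14:L b1@15:R]
Beat 9 (R): throw ball3 h=8 -> lands@17:R; in-air after throw: [b5@10:L b4@11:R b6@12:L b2@13:R b7@14:L b1@15:R b3@17:R]
Beat 10 (L): throw ball5 h=6 -> lands@16:L; in-air after throw: [b4@11:R b6@12:L b2@13:R b7@14:L b1@15:R b5@16:L b3@17:R]
Beat 11 (R): throw ball4 h=7 -> lands@18:L; in-air after throw: [b6@12:L b2@13:R b7@14:L b1@15:R b5@16:L b3@17:R b4@18:L]
Beat 12 (L): throw ball6 h=8 -> lands@20:L; in-air after throw: [b2@13:R b7@14:L b1@15:R b5@16:L b3@17:R b4@18:L b6@20:L]

Answer: ball2:lands@13:R ball7:lands@14:L ball1:lands@15:R ball5:lands@16:L ball3:lands@17:R ball4:lands@18:L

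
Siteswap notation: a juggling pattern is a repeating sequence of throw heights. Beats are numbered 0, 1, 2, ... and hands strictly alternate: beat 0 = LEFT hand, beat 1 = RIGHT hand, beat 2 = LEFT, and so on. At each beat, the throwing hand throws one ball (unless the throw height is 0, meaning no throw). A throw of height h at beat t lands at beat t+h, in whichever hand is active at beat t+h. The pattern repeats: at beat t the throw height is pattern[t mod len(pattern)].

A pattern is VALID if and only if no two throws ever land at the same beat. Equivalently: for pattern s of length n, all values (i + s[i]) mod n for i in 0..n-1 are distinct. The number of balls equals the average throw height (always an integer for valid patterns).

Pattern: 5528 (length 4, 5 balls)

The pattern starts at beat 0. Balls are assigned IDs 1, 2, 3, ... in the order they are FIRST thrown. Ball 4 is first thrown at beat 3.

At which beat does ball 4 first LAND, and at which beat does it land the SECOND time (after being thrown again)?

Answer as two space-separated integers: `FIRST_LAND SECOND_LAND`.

Answer: 11 19

Derivation:
Beat 0 (L): throw ball1 h=5 -> lands@5:R; in-air after throw: [b1@5:R]
Beat 1 (R): throw ball2 h=5 -> lands@6:L; in-air after throw: [b1@5:R b2@6:L]
Beat 2 (L): throw ball3 h=2 -> lands@4:L; in-air after throw: [b3@4:L b1@5:R b2@6:L]
Beat 3 (R): throw ball4 h=8 -> lands@11:R; in-air after throw: [b3@4:L b1@5:R b2@6:L b4@11:R]
Beat 4 (L): throw ball3 h=5 -> lands@9:R; in-air after throw: [b1@5:R b2@6:L b3@9:R b4@11:R]
Beat 5 (R): throw ball1 h=5 -> lands@10:L; in-air after throw: [b2@6:L b3@9:R b1@10:L b4@11:R]
Beat 6 (L): throw ball2 h=2 -> lands@8:L; in-air after throw: [b2@8:L b3@9:R b1@10:L b4@11:R]
Beat 7 (R): throw ball5 h=8 -> lands@15:R; in-air after throw: [b2@8:L b3@9:R b1@10:L b4@11:R b5@15:R]
Beat 8 (L): throw ball2 h=5 -> lands@13:R; in-air after throw: [b3@9:R b1@10:L b4@11:R b2@13:R b5@15:R]
Beat 9 (R): throw ball3 h=5 -> lands@14:L; in-air after throw: [b1@10:L b4@11:R b2@13:R b3@14:L b5@15:R]
Beat 10 (L): throw ball1 h=2 -> lands@12:L; in-air after throw: [b4@11:R b1@12:L b2@13:R b3@14:L b5@15:R]
Beat 11 (R): throw ball4 h=8 -> lands@19:R; in-air after throw: [b1@12:L b2@13:R b3@14:L b5@15:R b4@19:R]
Beat 12 (L): throw ball1 h=5 -> lands@17:R; in-air after throw: [b2@13:R b3@14:L b5@15:R b1@17:R b4@19:R]
Beat 13 (R): throw ball2 h=5 -> lands@18:L; in-air after throw: [b3@14:L b5@15:R b1@17:R b2@18:L b4@19:R]
Beat 14 (L): throw ball3 h=2 -> lands@16:L; in-air after throw: [b5@15:R b3@16:L b1@17:R b2@18:L b4@19:R]
Ball 4: thrown@3 h=8 -> first land @11; rethrown@11 h=8 -> second land @19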